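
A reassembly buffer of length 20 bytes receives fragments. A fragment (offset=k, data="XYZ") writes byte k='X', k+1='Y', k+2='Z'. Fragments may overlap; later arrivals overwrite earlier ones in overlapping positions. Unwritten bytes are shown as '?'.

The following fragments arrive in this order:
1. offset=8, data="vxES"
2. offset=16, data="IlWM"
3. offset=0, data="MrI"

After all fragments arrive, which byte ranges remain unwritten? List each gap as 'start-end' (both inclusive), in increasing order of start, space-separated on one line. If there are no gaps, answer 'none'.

Answer: 3-7 12-15

Derivation:
Fragment 1: offset=8 len=4
Fragment 2: offset=16 len=4
Fragment 3: offset=0 len=3
Gaps: 3-7 12-15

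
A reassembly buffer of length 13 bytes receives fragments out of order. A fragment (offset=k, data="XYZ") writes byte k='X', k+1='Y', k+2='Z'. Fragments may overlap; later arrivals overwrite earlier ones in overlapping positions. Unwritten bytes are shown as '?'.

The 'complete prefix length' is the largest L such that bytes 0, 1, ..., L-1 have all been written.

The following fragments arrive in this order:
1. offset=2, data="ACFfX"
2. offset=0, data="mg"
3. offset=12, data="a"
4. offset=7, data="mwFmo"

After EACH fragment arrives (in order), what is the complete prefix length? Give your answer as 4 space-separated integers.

Fragment 1: offset=2 data="ACFfX" -> buffer=??ACFfX?????? -> prefix_len=0
Fragment 2: offset=0 data="mg" -> buffer=mgACFfX?????? -> prefix_len=7
Fragment 3: offset=12 data="a" -> buffer=mgACFfX?????a -> prefix_len=7
Fragment 4: offset=7 data="mwFmo" -> buffer=mgACFfXmwFmoa -> prefix_len=13

Answer: 0 7 7 13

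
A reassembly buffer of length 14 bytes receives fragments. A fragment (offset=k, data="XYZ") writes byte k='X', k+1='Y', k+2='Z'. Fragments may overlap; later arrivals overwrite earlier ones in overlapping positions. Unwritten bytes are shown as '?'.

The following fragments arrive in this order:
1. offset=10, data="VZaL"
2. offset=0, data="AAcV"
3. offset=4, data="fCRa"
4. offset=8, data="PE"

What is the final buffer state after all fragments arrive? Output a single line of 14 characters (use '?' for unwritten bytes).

Fragment 1: offset=10 data="VZaL" -> buffer=??????????VZaL
Fragment 2: offset=0 data="AAcV" -> buffer=AAcV??????VZaL
Fragment 3: offset=4 data="fCRa" -> buffer=AAcVfCRa??VZaL
Fragment 4: offset=8 data="PE" -> buffer=AAcVfCRaPEVZaL

Answer: AAcVfCRaPEVZaL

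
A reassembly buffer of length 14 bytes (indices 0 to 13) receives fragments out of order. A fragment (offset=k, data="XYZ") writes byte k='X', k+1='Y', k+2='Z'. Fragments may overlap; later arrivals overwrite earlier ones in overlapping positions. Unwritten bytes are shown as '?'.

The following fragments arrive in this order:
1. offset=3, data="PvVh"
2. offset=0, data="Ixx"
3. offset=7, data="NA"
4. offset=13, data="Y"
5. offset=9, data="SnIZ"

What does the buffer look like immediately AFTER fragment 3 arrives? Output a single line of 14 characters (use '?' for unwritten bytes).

Fragment 1: offset=3 data="PvVh" -> buffer=???PvVh???????
Fragment 2: offset=0 data="Ixx" -> buffer=IxxPvVh???????
Fragment 3: offset=7 data="NA" -> buffer=IxxPvVhNA?????

Answer: IxxPvVhNA?????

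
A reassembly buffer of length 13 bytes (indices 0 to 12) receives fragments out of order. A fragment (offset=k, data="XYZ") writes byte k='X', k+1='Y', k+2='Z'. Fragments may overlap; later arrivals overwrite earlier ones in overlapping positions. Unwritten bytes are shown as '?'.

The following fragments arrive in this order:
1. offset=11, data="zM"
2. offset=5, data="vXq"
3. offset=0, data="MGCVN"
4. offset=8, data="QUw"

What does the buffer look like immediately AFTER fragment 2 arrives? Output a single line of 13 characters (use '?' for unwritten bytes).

Fragment 1: offset=11 data="zM" -> buffer=???????????zM
Fragment 2: offset=5 data="vXq" -> buffer=?????vXq???zM

Answer: ?????vXq???zM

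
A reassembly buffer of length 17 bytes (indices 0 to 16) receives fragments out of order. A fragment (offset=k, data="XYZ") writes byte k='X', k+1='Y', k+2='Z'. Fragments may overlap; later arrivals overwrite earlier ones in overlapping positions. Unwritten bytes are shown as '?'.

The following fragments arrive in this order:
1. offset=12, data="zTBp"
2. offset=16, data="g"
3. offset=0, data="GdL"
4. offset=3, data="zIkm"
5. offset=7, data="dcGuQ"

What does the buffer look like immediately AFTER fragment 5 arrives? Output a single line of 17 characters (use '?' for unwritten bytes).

Fragment 1: offset=12 data="zTBp" -> buffer=????????????zTBp?
Fragment 2: offset=16 data="g" -> buffer=????????????zTBpg
Fragment 3: offset=0 data="GdL" -> buffer=GdL?????????zTBpg
Fragment 4: offset=3 data="zIkm" -> buffer=GdLzIkm?????zTBpg
Fragment 5: offset=7 data="dcGuQ" -> buffer=GdLzIkmdcGuQzTBpg

Answer: GdLzIkmdcGuQzTBpg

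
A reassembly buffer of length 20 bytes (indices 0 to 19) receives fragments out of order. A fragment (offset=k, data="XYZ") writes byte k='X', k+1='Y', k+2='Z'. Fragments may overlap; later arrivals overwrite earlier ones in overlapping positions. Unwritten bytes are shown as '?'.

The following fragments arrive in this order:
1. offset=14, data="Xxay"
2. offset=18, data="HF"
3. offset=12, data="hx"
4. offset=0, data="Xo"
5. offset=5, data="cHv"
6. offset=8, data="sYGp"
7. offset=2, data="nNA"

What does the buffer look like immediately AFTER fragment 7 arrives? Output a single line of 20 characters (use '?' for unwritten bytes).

Answer: XonNAcHvsYGphxXxayHF

Derivation:
Fragment 1: offset=14 data="Xxay" -> buffer=??????????????Xxay??
Fragment 2: offset=18 data="HF" -> buffer=??????????????XxayHF
Fragment 3: offset=12 data="hx" -> buffer=????????????hxXxayHF
Fragment 4: offset=0 data="Xo" -> buffer=Xo??????????hxXxayHF
Fragment 5: offset=5 data="cHv" -> buffer=Xo???cHv????hxXxayHF
Fragment 6: offset=8 data="sYGp" -> buffer=Xo???cHvsYGphxXxayHF
Fragment 7: offset=2 data="nNA" -> buffer=XonNAcHvsYGphxXxayHF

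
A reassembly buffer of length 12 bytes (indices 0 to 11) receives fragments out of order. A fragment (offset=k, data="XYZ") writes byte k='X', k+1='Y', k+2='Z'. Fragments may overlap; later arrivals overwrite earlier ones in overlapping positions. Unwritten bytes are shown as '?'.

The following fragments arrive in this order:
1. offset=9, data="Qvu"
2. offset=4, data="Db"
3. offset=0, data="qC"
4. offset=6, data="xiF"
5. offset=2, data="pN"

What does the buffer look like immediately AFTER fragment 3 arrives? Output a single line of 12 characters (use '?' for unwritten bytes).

Answer: qC??Db???Qvu

Derivation:
Fragment 1: offset=9 data="Qvu" -> buffer=?????????Qvu
Fragment 2: offset=4 data="Db" -> buffer=????Db???Qvu
Fragment 3: offset=0 data="qC" -> buffer=qC??Db???Qvu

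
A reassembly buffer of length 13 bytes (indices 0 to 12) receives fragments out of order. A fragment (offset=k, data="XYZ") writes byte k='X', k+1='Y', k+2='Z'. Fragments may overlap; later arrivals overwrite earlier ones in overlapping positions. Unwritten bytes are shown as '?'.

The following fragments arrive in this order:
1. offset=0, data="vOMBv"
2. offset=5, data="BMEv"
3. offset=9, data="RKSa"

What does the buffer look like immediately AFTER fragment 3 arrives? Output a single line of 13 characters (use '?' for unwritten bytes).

Fragment 1: offset=0 data="vOMBv" -> buffer=vOMBv????????
Fragment 2: offset=5 data="BMEv" -> buffer=vOMBvBMEv????
Fragment 3: offset=9 data="RKSa" -> buffer=vOMBvBMEvRKSa

Answer: vOMBvBMEvRKSa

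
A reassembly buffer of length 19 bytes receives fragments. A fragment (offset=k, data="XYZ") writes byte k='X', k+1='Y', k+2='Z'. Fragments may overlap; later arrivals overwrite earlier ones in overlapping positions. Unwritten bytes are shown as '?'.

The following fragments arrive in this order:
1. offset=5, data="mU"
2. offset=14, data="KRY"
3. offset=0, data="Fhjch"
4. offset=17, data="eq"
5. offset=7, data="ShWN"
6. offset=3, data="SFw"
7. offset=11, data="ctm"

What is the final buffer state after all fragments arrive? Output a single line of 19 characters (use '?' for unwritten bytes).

Answer: FhjSFwUShWNctmKRYeq

Derivation:
Fragment 1: offset=5 data="mU" -> buffer=?????mU????????????
Fragment 2: offset=14 data="KRY" -> buffer=?????mU???????KRY??
Fragment 3: offset=0 data="Fhjch" -> buffer=FhjchmU???????KRY??
Fragment 4: offset=17 data="eq" -> buffer=FhjchmU???????KRYeq
Fragment 5: offset=7 data="ShWN" -> buffer=FhjchmUShWN???KRYeq
Fragment 6: offset=3 data="SFw" -> buffer=FhjSFwUShWN???KRYeq
Fragment 7: offset=11 data="ctm" -> buffer=FhjSFwUShWNctmKRYeq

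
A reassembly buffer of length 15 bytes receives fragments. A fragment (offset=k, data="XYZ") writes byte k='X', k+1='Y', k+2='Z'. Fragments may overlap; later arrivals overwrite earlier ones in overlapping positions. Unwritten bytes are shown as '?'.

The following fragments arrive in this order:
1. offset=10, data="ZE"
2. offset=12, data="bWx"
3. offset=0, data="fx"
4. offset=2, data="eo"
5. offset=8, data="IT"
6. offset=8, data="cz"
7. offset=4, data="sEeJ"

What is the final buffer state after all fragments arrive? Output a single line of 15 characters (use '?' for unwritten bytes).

Fragment 1: offset=10 data="ZE" -> buffer=??????????ZE???
Fragment 2: offset=12 data="bWx" -> buffer=??????????ZEbWx
Fragment 3: offset=0 data="fx" -> buffer=fx????????ZEbWx
Fragment 4: offset=2 data="eo" -> buffer=fxeo??????ZEbWx
Fragment 5: offset=8 data="IT" -> buffer=fxeo????ITZEbWx
Fragment 6: offset=8 data="cz" -> buffer=fxeo????czZEbWx
Fragment 7: offset=4 data="sEeJ" -> buffer=fxeosEeJczZEbWx

Answer: fxeosEeJczZEbWx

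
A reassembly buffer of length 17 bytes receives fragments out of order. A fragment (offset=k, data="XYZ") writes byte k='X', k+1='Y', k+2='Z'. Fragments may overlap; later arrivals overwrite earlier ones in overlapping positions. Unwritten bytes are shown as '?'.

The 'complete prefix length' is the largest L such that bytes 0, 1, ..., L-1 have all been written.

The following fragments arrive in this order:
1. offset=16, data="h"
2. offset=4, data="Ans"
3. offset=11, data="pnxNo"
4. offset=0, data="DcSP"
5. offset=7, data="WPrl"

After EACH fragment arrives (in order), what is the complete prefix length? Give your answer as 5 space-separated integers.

Answer: 0 0 0 7 17

Derivation:
Fragment 1: offset=16 data="h" -> buffer=????????????????h -> prefix_len=0
Fragment 2: offset=4 data="Ans" -> buffer=????Ans?????????h -> prefix_len=0
Fragment 3: offset=11 data="pnxNo" -> buffer=????Ans????pnxNoh -> prefix_len=0
Fragment 4: offset=0 data="DcSP" -> buffer=DcSPAns????pnxNoh -> prefix_len=7
Fragment 5: offset=7 data="WPrl" -> buffer=DcSPAnsWPrlpnxNoh -> prefix_len=17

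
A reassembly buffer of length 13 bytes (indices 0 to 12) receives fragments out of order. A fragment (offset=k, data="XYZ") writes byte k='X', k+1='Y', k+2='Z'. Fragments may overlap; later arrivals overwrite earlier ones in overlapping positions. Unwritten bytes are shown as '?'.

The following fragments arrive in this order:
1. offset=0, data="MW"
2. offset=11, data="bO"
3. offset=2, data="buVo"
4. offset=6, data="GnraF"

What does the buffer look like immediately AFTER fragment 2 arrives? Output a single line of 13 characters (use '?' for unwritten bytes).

Fragment 1: offset=0 data="MW" -> buffer=MW???????????
Fragment 2: offset=11 data="bO" -> buffer=MW?????????bO

Answer: MW?????????bO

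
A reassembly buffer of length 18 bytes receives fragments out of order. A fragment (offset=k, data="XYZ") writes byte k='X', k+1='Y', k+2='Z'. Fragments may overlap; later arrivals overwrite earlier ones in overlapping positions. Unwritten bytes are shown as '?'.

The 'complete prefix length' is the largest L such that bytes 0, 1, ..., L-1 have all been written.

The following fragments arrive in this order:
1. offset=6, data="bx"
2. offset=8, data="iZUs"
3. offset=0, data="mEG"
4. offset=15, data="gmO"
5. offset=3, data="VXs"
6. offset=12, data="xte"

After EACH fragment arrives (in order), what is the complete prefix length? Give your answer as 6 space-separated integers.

Answer: 0 0 3 3 12 18

Derivation:
Fragment 1: offset=6 data="bx" -> buffer=??????bx?????????? -> prefix_len=0
Fragment 2: offset=8 data="iZUs" -> buffer=??????bxiZUs?????? -> prefix_len=0
Fragment 3: offset=0 data="mEG" -> buffer=mEG???bxiZUs?????? -> prefix_len=3
Fragment 4: offset=15 data="gmO" -> buffer=mEG???bxiZUs???gmO -> prefix_len=3
Fragment 5: offset=3 data="VXs" -> buffer=mEGVXsbxiZUs???gmO -> prefix_len=12
Fragment 6: offset=12 data="xte" -> buffer=mEGVXsbxiZUsxtegmO -> prefix_len=18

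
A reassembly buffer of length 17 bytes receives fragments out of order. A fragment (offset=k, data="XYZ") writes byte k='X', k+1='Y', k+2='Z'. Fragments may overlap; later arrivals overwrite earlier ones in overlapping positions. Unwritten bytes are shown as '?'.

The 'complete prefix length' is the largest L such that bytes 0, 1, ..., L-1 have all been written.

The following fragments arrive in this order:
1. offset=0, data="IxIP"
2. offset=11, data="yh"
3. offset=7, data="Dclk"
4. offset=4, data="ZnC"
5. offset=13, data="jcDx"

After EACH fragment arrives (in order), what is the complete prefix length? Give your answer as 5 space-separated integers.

Fragment 1: offset=0 data="IxIP" -> buffer=IxIP????????????? -> prefix_len=4
Fragment 2: offset=11 data="yh" -> buffer=IxIP???????yh???? -> prefix_len=4
Fragment 3: offset=7 data="Dclk" -> buffer=IxIP???Dclkyh???? -> prefix_len=4
Fragment 4: offset=4 data="ZnC" -> buffer=IxIPZnCDclkyh???? -> prefix_len=13
Fragment 5: offset=13 data="jcDx" -> buffer=IxIPZnCDclkyhjcDx -> prefix_len=17

Answer: 4 4 4 13 17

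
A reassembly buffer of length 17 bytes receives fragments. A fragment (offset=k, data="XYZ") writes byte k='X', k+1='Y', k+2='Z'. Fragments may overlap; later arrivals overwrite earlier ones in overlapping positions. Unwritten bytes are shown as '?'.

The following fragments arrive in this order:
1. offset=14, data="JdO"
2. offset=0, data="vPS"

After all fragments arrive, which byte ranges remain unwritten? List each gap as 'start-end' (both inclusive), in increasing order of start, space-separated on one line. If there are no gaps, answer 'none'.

Answer: 3-13

Derivation:
Fragment 1: offset=14 len=3
Fragment 2: offset=0 len=3
Gaps: 3-13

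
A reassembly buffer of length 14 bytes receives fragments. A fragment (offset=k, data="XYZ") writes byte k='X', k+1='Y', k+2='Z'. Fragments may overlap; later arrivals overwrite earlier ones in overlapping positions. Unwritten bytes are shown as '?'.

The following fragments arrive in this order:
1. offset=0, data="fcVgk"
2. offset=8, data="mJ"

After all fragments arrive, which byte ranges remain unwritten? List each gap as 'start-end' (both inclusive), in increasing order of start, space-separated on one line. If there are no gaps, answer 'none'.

Fragment 1: offset=0 len=5
Fragment 2: offset=8 len=2
Gaps: 5-7 10-13

Answer: 5-7 10-13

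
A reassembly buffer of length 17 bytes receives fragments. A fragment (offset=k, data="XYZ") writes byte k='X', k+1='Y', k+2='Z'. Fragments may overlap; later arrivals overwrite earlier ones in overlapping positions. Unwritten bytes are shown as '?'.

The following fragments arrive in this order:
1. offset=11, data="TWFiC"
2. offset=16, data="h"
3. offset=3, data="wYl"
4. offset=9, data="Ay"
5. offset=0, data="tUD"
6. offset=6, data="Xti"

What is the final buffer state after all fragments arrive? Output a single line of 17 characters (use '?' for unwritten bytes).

Fragment 1: offset=11 data="TWFiC" -> buffer=???????????TWFiC?
Fragment 2: offset=16 data="h" -> buffer=???????????TWFiCh
Fragment 3: offset=3 data="wYl" -> buffer=???wYl?????TWFiCh
Fragment 4: offset=9 data="Ay" -> buffer=???wYl???AyTWFiCh
Fragment 5: offset=0 data="tUD" -> buffer=tUDwYl???AyTWFiCh
Fragment 6: offset=6 data="Xti" -> buffer=tUDwYlXtiAyTWFiCh

Answer: tUDwYlXtiAyTWFiCh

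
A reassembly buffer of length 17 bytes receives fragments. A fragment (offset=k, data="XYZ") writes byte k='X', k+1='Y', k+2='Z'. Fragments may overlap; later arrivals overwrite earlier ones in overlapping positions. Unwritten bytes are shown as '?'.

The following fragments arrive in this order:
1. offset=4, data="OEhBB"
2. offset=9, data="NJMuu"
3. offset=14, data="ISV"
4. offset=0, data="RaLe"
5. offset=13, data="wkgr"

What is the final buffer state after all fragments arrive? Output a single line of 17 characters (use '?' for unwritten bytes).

Answer: RaLeOEhBBNJMuwkgr

Derivation:
Fragment 1: offset=4 data="OEhBB" -> buffer=????OEhBB????????
Fragment 2: offset=9 data="NJMuu" -> buffer=????OEhBBNJMuu???
Fragment 3: offset=14 data="ISV" -> buffer=????OEhBBNJMuuISV
Fragment 4: offset=0 data="RaLe" -> buffer=RaLeOEhBBNJMuuISV
Fragment 5: offset=13 data="wkgr" -> buffer=RaLeOEhBBNJMuwkgr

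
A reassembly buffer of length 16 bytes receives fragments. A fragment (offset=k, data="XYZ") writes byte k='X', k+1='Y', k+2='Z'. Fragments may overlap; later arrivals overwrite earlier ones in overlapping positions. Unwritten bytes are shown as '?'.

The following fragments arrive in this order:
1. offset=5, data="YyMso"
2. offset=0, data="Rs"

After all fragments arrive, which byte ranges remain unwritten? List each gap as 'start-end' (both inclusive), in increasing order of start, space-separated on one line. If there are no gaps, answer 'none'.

Fragment 1: offset=5 len=5
Fragment 2: offset=0 len=2
Gaps: 2-4 10-15

Answer: 2-4 10-15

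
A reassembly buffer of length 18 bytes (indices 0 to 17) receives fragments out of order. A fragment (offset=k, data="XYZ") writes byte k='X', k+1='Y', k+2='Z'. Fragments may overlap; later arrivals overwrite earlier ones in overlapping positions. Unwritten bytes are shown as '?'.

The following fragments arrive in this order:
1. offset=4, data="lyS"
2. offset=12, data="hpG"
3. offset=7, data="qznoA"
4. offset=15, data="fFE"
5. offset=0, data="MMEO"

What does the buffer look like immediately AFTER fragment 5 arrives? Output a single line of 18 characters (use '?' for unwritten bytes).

Answer: MMEOlySqznoAhpGfFE

Derivation:
Fragment 1: offset=4 data="lyS" -> buffer=????lyS???????????
Fragment 2: offset=12 data="hpG" -> buffer=????lyS?????hpG???
Fragment 3: offset=7 data="qznoA" -> buffer=????lySqznoAhpG???
Fragment 4: offset=15 data="fFE" -> buffer=????lySqznoAhpGfFE
Fragment 5: offset=0 data="MMEO" -> buffer=MMEOlySqznoAhpGfFE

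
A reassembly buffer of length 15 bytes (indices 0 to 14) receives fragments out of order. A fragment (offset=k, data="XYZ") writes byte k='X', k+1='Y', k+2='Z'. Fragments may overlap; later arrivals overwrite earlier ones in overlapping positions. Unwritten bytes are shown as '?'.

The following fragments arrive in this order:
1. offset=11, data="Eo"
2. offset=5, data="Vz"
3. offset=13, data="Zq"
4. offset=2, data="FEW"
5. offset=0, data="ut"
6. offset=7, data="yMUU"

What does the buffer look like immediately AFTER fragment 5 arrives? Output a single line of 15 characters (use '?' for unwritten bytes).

Fragment 1: offset=11 data="Eo" -> buffer=???????????Eo??
Fragment 2: offset=5 data="Vz" -> buffer=?????Vz????Eo??
Fragment 3: offset=13 data="Zq" -> buffer=?????Vz????EoZq
Fragment 4: offset=2 data="FEW" -> buffer=??FEWVz????EoZq
Fragment 5: offset=0 data="ut" -> buffer=utFEWVz????EoZq

Answer: utFEWVz????EoZq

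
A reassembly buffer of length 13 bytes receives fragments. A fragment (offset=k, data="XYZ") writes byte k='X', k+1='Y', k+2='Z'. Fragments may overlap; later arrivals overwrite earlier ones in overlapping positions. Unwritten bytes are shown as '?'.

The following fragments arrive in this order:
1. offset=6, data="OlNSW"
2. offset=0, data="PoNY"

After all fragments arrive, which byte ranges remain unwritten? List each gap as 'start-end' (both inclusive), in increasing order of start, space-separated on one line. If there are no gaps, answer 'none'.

Answer: 4-5 11-12

Derivation:
Fragment 1: offset=6 len=5
Fragment 2: offset=0 len=4
Gaps: 4-5 11-12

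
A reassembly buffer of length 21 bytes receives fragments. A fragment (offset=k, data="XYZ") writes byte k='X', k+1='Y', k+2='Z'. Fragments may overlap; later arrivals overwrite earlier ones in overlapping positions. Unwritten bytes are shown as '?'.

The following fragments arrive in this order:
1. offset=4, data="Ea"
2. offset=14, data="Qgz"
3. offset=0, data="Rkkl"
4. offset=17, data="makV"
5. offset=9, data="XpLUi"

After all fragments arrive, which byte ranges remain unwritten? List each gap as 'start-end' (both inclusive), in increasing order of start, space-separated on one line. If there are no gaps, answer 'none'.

Fragment 1: offset=4 len=2
Fragment 2: offset=14 len=3
Fragment 3: offset=0 len=4
Fragment 4: offset=17 len=4
Fragment 5: offset=9 len=5
Gaps: 6-8

Answer: 6-8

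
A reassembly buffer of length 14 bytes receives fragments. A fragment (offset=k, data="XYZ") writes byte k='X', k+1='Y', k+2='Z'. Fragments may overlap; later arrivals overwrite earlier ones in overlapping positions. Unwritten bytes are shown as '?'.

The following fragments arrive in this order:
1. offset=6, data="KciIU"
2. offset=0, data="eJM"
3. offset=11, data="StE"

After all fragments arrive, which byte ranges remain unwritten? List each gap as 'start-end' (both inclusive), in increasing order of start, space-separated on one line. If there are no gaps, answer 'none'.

Answer: 3-5

Derivation:
Fragment 1: offset=6 len=5
Fragment 2: offset=0 len=3
Fragment 3: offset=11 len=3
Gaps: 3-5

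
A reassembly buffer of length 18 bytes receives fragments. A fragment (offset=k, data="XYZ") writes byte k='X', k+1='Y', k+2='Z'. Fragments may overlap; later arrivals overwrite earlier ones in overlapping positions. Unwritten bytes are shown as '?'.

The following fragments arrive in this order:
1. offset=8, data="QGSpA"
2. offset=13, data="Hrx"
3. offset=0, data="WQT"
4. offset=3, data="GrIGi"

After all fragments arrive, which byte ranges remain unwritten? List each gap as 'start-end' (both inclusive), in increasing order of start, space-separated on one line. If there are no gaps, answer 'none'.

Answer: 16-17

Derivation:
Fragment 1: offset=8 len=5
Fragment 2: offset=13 len=3
Fragment 3: offset=0 len=3
Fragment 4: offset=3 len=5
Gaps: 16-17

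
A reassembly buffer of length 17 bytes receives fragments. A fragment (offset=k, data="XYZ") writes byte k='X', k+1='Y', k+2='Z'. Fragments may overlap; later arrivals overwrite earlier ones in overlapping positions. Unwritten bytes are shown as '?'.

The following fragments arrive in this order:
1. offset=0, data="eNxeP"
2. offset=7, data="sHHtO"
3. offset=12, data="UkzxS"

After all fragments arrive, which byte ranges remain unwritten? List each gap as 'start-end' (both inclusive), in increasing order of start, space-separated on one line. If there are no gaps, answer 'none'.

Fragment 1: offset=0 len=5
Fragment 2: offset=7 len=5
Fragment 3: offset=12 len=5
Gaps: 5-6

Answer: 5-6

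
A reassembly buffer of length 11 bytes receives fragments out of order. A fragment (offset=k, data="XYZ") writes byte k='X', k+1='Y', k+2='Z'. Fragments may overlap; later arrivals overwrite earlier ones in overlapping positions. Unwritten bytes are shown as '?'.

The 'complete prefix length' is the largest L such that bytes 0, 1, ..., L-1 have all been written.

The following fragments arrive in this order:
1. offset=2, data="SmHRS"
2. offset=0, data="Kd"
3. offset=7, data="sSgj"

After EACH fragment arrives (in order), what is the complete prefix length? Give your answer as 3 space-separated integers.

Answer: 0 7 11

Derivation:
Fragment 1: offset=2 data="SmHRS" -> buffer=??SmHRS???? -> prefix_len=0
Fragment 2: offset=0 data="Kd" -> buffer=KdSmHRS???? -> prefix_len=7
Fragment 3: offset=7 data="sSgj" -> buffer=KdSmHRSsSgj -> prefix_len=11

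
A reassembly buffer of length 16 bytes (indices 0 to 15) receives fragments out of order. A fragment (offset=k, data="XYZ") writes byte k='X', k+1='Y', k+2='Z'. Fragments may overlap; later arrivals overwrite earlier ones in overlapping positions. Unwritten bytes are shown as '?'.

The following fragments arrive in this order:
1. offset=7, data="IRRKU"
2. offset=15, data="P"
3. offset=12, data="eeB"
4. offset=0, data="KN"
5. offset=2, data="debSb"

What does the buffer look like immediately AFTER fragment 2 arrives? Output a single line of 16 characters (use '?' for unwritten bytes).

Answer: ???????IRRKU???P

Derivation:
Fragment 1: offset=7 data="IRRKU" -> buffer=???????IRRKU????
Fragment 2: offset=15 data="P" -> buffer=???????IRRKU???P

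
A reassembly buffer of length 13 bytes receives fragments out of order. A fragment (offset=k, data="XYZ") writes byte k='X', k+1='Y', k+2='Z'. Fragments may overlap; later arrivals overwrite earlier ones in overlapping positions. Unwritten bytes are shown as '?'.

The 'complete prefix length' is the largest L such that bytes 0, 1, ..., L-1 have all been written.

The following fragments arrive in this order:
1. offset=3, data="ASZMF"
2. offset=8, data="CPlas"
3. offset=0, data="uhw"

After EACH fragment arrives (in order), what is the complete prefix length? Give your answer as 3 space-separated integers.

Fragment 1: offset=3 data="ASZMF" -> buffer=???ASZMF????? -> prefix_len=0
Fragment 2: offset=8 data="CPlas" -> buffer=???ASZMFCPlas -> prefix_len=0
Fragment 3: offset=0 data="uhw" -> buffer=uhwASZMFCPlas -> prefix_len=13

Answer: 0 0 13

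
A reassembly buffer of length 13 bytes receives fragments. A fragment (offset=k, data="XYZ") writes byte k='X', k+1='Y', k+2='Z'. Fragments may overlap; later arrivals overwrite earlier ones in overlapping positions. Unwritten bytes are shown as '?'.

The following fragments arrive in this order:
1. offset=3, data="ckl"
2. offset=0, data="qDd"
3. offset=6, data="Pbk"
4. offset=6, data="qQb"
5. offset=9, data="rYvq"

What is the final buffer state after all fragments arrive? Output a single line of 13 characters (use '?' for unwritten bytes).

Answer: qDdcklqQbrYvq

Derivation:
Fragment 1: offset=3 data="ckl" -> buffer=???ckl???????
Fragment 2: offset=0 data="qDd" -> buffer=qDdckl???????
Fragment 3: offset=6 data="Pbk" -> buffer=qDdcklPbk????
Fragment 4: offset=6 data="qQb" -> buffer=qDdcklqQb????
Fragment 5: offset=9 data="rYvq" -> buffer=qDdcklqQbrYvq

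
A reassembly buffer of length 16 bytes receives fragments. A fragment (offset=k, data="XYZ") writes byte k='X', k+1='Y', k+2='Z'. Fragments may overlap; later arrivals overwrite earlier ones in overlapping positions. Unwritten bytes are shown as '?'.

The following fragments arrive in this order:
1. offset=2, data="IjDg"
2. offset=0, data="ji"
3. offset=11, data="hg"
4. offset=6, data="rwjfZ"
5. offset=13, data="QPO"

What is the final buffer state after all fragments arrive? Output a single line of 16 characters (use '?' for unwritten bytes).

Fragment 1: offset=2 data="IjDg" -> buffer=??IjDg??????????
Fragment 2: offset=0 data="ji" -> buffer=jiIjDg??????????
Fragment 3: offset=11 data="hg" -> buffer=jiIjDg?????hg???
Fragment 4: offset=6 data="rwjfZ" -> buffer=jiIjDgrwjfZhg???
Fragment 5: offset=13 data="QPO" -> buffer=jiIjDgrwjfZhgQPO

Answer: jiIjDgrwjfZhgQPO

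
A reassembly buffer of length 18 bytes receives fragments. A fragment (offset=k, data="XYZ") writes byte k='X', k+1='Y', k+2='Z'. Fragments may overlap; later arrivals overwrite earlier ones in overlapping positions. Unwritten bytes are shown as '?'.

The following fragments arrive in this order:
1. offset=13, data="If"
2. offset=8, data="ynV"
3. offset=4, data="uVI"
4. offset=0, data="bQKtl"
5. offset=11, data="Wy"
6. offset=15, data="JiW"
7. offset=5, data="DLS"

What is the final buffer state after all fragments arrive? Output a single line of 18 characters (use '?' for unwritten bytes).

Answer: bQKtlDLSynVWyIfJiW

Derivation:
Fragment 1: offset=13 data="If" -> buffer=?????????????If???
Fragment 2: offset=8 data="ynV" -> buffer=????????ynV??If???
Fragment 3: offset=4 data="uVI" -> buffer=????uVI?ynV??If???
Fragment 4: offset=0 data="bQKtl" -> buffer=bQKtlVI?ynV??If???
Fragment 5: offset=11 data="Wy" -> buffer=bQKtlVI?ynVWyIf???
Fragment 6: offset=15 data="JiW" -> buffer=bQKtlVI?ynVWyIfJiW
Fragment 7: offset=5 data="DLS" -> buffer=bQKtlDLSynVWyIfJiW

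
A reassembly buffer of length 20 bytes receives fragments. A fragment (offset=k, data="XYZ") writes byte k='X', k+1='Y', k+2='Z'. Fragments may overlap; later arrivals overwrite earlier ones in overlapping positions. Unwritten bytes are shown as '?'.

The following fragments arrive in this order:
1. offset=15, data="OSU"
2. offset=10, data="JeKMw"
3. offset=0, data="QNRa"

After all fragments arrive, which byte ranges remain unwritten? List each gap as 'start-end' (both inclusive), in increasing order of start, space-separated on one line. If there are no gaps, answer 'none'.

Fragment 1: offset=15 len=3
Fragment 2: offset=10 len=5
Fragment 3: offset=0 len=4
Gaps: 4-9 18-19

Answer: 4-9 18-19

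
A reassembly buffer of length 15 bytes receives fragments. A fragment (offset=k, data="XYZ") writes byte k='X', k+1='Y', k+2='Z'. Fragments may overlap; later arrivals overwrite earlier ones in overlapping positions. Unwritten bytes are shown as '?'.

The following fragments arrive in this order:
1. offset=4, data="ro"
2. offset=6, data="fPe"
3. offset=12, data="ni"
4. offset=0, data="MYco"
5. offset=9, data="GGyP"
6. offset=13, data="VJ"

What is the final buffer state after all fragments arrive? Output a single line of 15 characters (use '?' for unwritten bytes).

Answer: MYcorofPeGGyPVJ

Derivation:
Fragment 1: offset=4 data="ro" -> buffer=????ro?????????
Fragment 2: offset=6 data="fPe" -> buffer=????rofPe??????
Fragment 3: offset=12 data="ni" -> buffer=????rofPe???ni?
Fragment 4: offset=0 data="MYco" -> buffer=MYcorofPe???ni?
Fragment 5: offset=9 data="GGyP" -> buffer=MYcorofPeGGyPi?
Fragment 6: offset=13 data="VJ" -> buffer=MYcorofPeGGyPVJ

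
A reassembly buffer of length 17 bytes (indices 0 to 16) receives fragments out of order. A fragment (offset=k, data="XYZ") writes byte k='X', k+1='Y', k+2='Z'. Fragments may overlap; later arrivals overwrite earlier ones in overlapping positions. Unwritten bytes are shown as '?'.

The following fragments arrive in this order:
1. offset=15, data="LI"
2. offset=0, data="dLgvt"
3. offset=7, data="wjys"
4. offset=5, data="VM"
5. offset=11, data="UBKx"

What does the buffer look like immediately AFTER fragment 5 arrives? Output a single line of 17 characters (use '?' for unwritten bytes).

Answer: dLgvtVMwjysUBKxLI

Derivation:
Fragment 1: offset=15 data="LI" -> buffer=???????????????LI
Fragment 2: offset=0 data="dLgvt" -> buffer=dLgvt??????????LI
Fragment 3: offset=7 data="wjys" -> buffer=dLgvt??wjys????LI
Fragment 4: offset=5 data="VM" -> buffer=dLgvtVMwjys????LI
Fragment 5: offset=11 data="UBKx" -> buffer=dLgvtVMwjysUBKxLI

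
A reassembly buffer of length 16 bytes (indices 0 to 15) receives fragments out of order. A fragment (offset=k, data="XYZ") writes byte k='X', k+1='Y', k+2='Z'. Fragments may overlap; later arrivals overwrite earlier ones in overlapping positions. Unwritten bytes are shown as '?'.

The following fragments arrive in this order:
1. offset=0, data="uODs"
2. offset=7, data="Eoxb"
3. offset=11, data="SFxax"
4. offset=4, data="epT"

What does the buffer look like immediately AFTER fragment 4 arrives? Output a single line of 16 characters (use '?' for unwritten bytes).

Answer: uODsepTEoxbSFxax

Derivation:
Fragment 1: offset=0 data="uODs" -> buffer=uODs????????????
Fragment 2: offset=7 data="Eoxb" -> buffer=uODs???Eoxb?????
Fragment 3: offset=11 data="SFxax" -> buffer=uODs???EoxbSFxax
Fragment 4: offset=4 data="epT" -> buffer=uODsepTEoxbSFxax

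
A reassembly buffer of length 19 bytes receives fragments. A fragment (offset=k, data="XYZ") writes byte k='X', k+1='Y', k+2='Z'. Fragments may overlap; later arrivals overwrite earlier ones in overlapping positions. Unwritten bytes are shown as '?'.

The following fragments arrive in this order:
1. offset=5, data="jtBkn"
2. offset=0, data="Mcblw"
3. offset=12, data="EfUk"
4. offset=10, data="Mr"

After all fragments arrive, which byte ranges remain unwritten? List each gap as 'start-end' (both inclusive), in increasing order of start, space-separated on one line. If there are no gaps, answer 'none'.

Answer: 16-18

Derivation:
Fragment 1: offset=5 len=5
Fragment 2: offset=0 len=5
Fragment 3: offset=12 len=4
Fragment 4: offset=10 len=2
Gaps: 16-18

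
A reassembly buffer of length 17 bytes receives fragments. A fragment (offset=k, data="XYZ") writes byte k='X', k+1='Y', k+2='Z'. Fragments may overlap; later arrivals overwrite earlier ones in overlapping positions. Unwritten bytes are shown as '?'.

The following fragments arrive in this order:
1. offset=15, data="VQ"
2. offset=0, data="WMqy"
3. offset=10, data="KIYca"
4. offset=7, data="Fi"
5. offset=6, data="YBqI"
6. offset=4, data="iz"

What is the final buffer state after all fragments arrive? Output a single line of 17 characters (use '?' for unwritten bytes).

Fragment 1: offset=15 data="VQ" -> buffer=???????????????VQ
Fragment 2: offset=0 data="WMqy" -> buffer=WMqy???????????VQ
Fragment 3: offset=10 data="KIYca" -> buffer=WMqy??????KIYcaVQ
Fragment 4: offset=7 data="Fi" -> buffer=WMqy???Fi?KIYcaVQ
Fragment 5: offset=6 data="YBqI" -> buffer=WMqy??YBqIKIYcaVQ
Fragment 6: offset=4 data="iz" -> buffer=WMqyizYBqIKIYcaVQ

Answer: WMqyizYBqIKIYcaVQ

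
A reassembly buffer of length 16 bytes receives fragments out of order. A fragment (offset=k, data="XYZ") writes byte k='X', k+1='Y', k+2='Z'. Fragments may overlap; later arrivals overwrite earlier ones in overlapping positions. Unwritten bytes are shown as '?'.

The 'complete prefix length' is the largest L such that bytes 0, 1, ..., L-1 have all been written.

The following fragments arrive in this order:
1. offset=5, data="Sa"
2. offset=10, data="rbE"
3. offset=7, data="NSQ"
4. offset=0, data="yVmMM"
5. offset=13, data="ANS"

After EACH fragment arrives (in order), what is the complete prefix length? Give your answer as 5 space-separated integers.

Fragment 1: offset=5 data="Sa" -> buffer=?????Sa????????? -> prefix_len=0
Fragment 2: offset=10 data="rbE" -> buffer=?????Sa???rbE??? -> prefix_len=0
Fragment 3: offset=7 data="NSQ" -> buffer=?????SaNSQrbE??? -> prefix_len=0
Fragment 4: offset=0 data="yVmMM" -> buffer=yVmMMSaNSQrbE??? -> prefix_len=13
Fragment 5: offset=13 data="ANS" -> buffer=yVmMMSaNSQrbEANS -> prefix_len=16

Answer: 0 0 0 13 16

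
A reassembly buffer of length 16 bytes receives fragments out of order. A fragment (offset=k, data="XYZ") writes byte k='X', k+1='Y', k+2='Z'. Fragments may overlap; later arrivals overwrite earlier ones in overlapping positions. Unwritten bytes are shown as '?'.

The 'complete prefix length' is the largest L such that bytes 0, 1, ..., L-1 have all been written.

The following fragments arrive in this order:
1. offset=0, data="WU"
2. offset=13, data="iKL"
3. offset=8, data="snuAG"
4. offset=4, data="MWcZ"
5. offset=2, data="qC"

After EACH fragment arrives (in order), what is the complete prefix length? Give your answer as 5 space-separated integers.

Answer: 2 2 2 2 16

Derivation:
Fragment 1: offset=0 data="WU" -> buffer=WU?????????????? -> prefix_len=2
Fragment 2: offset=13 data="iKL" -> buffer=WU???????????iKL -> prefix_len=2
Fragment 3: offset=8 data="snuAG" -> buffer=WU??????snuAGiKL -> prefix_len=2
Fragment 4: offset=4 data="MWcZ" -> buffer=WU??MWcZsnuAGiKL -> prefix_len=2
Fragment 5: offset=2 data="qC" -> buffer=WUqCMWcZsnuAGiKL -> prefix_len=16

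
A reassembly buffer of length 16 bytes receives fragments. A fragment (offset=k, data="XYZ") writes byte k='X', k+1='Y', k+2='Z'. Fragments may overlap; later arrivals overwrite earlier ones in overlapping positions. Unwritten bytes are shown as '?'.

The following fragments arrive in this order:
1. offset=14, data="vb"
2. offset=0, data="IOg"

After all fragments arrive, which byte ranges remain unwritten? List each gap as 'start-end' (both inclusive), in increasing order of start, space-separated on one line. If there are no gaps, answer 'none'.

Answer: 3-13

Derivation:
Fragment 1: offset=14 len=2
Fragment 2: offset=0 len=3
Gaps: 3-13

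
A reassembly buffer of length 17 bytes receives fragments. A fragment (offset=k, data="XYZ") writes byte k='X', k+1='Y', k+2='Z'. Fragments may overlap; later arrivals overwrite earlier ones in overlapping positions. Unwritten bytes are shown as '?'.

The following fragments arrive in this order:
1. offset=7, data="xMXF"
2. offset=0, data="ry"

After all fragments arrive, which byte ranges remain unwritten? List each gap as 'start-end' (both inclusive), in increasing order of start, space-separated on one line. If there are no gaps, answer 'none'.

Answer: 2-6 11-16

Derivation:
Fragment 1: offset=7 len=4
Fragment 2: offset=0 len=2
Gaps: 2-6 11-16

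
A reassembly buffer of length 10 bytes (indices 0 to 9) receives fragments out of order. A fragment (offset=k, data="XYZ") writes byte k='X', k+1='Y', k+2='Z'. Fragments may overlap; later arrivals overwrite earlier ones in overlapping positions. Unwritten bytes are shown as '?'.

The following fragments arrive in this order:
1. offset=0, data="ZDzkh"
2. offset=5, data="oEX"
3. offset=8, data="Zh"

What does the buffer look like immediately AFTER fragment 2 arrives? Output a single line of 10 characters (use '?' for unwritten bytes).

Answer: ZDzkhoEX??

Derivation:
Fragment 1: offset=0 data="ZDzkh" -> buffer=ZDzkh?????
Fragment 2: offset=5 data="oEX" -> buffer=ZDzkhoEX??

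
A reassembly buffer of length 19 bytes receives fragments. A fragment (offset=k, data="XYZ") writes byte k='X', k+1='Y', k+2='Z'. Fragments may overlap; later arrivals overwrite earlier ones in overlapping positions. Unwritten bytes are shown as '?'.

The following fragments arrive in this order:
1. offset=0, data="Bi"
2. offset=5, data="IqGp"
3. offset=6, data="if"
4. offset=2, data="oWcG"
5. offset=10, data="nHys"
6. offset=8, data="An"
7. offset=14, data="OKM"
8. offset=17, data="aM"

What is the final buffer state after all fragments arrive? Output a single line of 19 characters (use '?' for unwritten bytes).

Fragment 1: offset=0 data="Bi" -> buffer=Bi?????????????????
Fragment 2: offset=5 data="IqGp" -> buffer=Bi???IqGp??????????
Fragment 3: offset=6 data="if" -> buffer=Bi???Iifp??????????
Fragment 4: offset=2 data="oWcG" -> buffer=BioWcGifp??????????
Fragment 5: offset=10 data="nHys" -> buffer=BioWcGifp?nHys?????
Fragment 6: offset=8 data="An" -> buffer=BioWcGifAnnHys?????
Fragment 7: offset=14 data="OKM" -> buffer=BioWcGifAnnHysOKM??
Fragment 8: offset=17 data="aM" -> buffer=BioWcGifAnnHysOKMaM

Answer: BioWcGifAnnHysOKMaM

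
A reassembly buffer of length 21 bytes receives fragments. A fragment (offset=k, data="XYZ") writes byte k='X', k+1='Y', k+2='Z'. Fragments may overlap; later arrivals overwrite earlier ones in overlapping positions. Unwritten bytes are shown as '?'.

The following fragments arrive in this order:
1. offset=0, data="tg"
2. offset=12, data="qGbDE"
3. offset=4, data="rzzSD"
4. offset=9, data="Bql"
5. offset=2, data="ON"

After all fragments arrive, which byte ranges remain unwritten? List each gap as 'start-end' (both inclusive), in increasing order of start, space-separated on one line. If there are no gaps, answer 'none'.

Answer: 17-20

Derivation:
Fragment 1: offset=0 len=2
Fragment 2: offset=12 len=5
Fragment 3: offset=4 len=5
Fragment 4: offset=9 len=3
Fragment 5: offset=2 len=2
Gaps: 17-20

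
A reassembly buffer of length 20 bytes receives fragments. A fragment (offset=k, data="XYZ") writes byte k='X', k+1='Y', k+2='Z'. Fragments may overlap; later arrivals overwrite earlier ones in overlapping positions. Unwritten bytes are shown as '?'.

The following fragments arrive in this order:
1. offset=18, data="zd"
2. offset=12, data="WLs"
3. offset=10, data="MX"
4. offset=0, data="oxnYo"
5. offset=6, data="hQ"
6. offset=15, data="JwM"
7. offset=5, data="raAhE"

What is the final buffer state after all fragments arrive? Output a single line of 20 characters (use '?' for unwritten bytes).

Fragment 1: offset=18 data="zd" -> buffer=??????????????????zd
Fragment 2: offset=12 data="WLs" -> buffer=????????????WLs???zd
Fragment 3: offset=10 data="MX" -> buffer=??????????MXWLs???zd
Fragment 4: offset=0 data="oxnYo" -> buffer=oxnYo?????MXWLs???zd
Fragment 5: offset=6 data="hQ" -> buffer=oxnYo?hQ??MXWLs???zd
Fragment 6: offset=15 data="JwM" -> buffer=oxnYo?hQ??MXWLsJwMzd
Fragment 7: offset=5 data="raAhE" -> buffer=oxnYoraAhEMXWLsJwMzd

Answer: oxnYoraAhEMXWLsJwMzd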